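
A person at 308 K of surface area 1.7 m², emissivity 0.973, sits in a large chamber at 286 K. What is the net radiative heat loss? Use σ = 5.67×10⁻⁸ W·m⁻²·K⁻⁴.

Q = εσA(T⁴ − T_s⁴). T⁴ − T_s⁴ = (308)⁴ − (286)⁴ = 9.00×10^9 − 6.69×10^9 = 2.31×10^9 K⁴.
Q = 0.973 × 5.67×10⁻⁸ × 1.70 × 2.31×10^9 = 217 W.

Q ≈ 217 W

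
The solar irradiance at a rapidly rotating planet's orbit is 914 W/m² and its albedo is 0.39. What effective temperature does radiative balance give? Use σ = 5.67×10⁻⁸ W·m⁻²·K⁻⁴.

Power absorbed = (1−a)S·πR²; power emitted = 4πR²σT⁴. Equating and cancelling πR²:
T = ((1−a)S / 4σ)^(1/4) = (558 / (4 × 5.67×10⁻⁸))^(1/4) = (2.46×10^9)^(1/4).
T = 223 K.

T ≈ 223 K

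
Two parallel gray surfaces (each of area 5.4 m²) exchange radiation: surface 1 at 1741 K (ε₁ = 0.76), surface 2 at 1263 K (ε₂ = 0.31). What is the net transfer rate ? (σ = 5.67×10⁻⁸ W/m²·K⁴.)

For two large parallel gray plates, q = σ(T₁⁴ − T₂⁴) / (1/ε₁ + 1/ε₂ − 1).
1/ε₁ + 1/ε₂ − 1 = 1/0.76 + 1/0.31 − 1 = 3.542.
T₁⁴ − T₂⁴ = 9.19×10^12 − 2.54×10^12 = 6.64×10^12 K⁴.
q = 5.67×10⁻⁸ × 6.64×10^12 / 3.542 = 1.06×10^5 W/m².
Q = q·A = 1.06×10^5 × 5.4 = 5.74×10^5 W.

Q ≈ 5.74×10^5 W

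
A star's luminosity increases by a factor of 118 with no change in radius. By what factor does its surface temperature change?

factor ≈ 3.30

P ∝ T⁴ ⇒ T ∝ P^(1/4), so T scales by (118)^(1/4) = 3.30.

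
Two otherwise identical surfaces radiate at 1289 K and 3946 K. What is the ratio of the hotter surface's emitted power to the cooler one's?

P ∝ T⁴, so the ratio is (3946/1289)⁴ = (3.061)⁴ = 87.8.

ratio ≈ 87.8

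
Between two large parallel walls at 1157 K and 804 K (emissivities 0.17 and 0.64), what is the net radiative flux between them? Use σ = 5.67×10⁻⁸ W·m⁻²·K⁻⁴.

For two large parallel gray plates, q = σ(T₁⁴ − T₂⁴) / (1/ε₁ + 1/ε₂ − 1).
1/ε₁ + 1/ε₂ − 1 = 1/0.17 + 1/0.64 − 1 = 6.445.
T₁⁴ − T₂⁴ = 1.79×10^12 − 4.18×10^11 = 1.37×10^12 K⁴.
q = 5.67×10⁻⁸ × 1.37×10^12 / 6.445 = 12100 W/m².

q ≈ 12100 W/m²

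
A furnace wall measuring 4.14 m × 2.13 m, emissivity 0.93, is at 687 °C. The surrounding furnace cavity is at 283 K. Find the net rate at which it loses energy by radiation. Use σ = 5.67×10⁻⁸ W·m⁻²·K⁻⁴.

A = 4.14 × 2.13 = 8.82 m².
Convert: 687 °C = 960 K.
Q = εσA(T⁴ − T_s⁴). T⁴ − T_s⁴ = (960)⁴ − (283)⁴ = 8.49×10^11 − 6.41×10^9 = 8.43×10^11 K⁴.
Q = 0.93 × 5.67×10⁻⁸ × 8.82 × 8.43×10^11 = 3.92×10^5 W.

Q ≈ 3.92×10^5 W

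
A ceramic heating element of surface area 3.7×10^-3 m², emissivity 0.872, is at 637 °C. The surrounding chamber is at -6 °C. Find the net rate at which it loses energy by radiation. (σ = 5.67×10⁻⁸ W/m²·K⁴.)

Q ≈ 125 W

Convert: 637 °C = 910 K; -6 °C = 267 K.
Q = εσA(T⁴ − T_s⁴). T⁴ − T_s⁴ = (910)⁴ − (267)⁴ = 6.86×10^11 − 5.08×10^9 = 6.81×10^11 K⁴.
Q = 0.872 × 5.67×10⁻⁸ × 3.70×10^-3 × 6.81×10^11 = 125 W.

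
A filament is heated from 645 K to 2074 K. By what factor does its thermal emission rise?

ratio ≈ 107

P ∝ T⁴, so the ratio is (2074/645)⁴ = (3.216)⁴ = 107.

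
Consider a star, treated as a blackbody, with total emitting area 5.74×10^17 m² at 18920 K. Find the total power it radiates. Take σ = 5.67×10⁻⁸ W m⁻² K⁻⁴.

P ≈ 4.17×10^27 W

P = σAT⁴ = 5.67×10⁻⁸ × 5.74×10^17 × (18920)⁴ = 5.67×10⁻⁸ × 5.74×10^17 × 1.28×10^17.
P = 4.17×10^27 W.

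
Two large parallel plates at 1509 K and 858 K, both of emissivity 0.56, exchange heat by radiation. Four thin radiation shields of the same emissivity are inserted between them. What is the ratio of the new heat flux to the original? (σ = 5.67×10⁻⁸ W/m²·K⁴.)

ratio ≈ 0.200

With N identical shields there are N+1 = 5 gaps in series, each with the same radiative resistance, so the flux falls to 1/(N+1) of its unshielded value.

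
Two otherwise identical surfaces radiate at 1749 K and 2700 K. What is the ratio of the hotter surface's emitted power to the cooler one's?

ratio ≈ 5.68

P ∝ T⁴, so the ratio is (2700/1749)⁴ = (1.544)⁴ = 5.68.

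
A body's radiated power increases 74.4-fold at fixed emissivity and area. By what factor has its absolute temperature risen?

P ∝ T⁴ ⇒ T ∝ P^(1/4), so T scales by (74.4)^(1/4) = 2.94.

factor ≈ 2.94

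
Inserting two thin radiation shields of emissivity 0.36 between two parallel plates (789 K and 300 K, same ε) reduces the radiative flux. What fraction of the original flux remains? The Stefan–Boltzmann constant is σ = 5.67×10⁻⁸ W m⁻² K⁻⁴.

ratio ≈ 0.333

With N identical shields there are N+1 = 3 gaps in series, each with the same radiative resistance, so the flux falls to 1/(N+1) of its unshielded value.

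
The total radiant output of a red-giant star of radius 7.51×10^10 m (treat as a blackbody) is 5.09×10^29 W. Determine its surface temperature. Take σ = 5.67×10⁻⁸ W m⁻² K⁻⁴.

A = 4πr² = 4π × (7.51×10^10)² = 7.09×10^22 m².
From P = σAT⁴, T = (P / σA)^(1/4) = (5.09×10^29 / (5.67×10⁻⁸ × 7.09×10^22))^(1/4).
T = (1.27×10^14)^(1/4) = 3350 K.

T ≈ 3350 K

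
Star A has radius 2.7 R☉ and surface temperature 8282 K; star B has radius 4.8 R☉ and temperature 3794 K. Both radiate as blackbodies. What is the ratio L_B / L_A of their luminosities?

L = 4πR²σT⁴ ∝ R²T⁴, so L_B/L_A = (4.8/2.7)² × (3794/8282)⁴ = 3.16 × 0.0440 = 0.139.

L_B/L_A ≈ 0.139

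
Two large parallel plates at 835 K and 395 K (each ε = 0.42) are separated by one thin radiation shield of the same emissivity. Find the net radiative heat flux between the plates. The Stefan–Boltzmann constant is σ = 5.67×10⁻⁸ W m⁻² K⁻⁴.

q ≈ 3480 W/m²

Each of the 2 gaps contributes resistance (2/ε − 1) = 2/0.42 − 1 = 3.762; total = 7.524.
q = σ(T₁⁴ − T₂⁴) / 7.524 = 5.67×10⁻⁸ × 4.62×10^11 / 7.524 = 3480 W/m².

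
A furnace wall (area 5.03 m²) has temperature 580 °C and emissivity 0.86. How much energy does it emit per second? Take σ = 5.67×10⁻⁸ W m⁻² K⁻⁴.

P ≈ 1.30×10^5 W

580 °C = 853 K.
P = εσAT⁴ = 0.86 × 5.67×10⁻⁸ × 5.03 × (853)⁴ = 0.86 × 5.67×10⁻⁸ × 5.03 × 5.29×10^11.
P = 1.30×10^5 W.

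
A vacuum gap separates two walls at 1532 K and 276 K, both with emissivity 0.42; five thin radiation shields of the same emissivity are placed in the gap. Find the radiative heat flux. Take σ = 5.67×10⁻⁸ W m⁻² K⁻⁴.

Each of the 6 gaps contributes resistance (2/ε − 1) = 2/0.42 − 1 = 3.762; total = 22.57.
q = σ(T₁⁴ − T₂⁴) / 22.57 = 5.67×10⁻⁸ × 5.50×10^12 / 22.57 = 13800 W/m².

q ≈ 13800 W/m²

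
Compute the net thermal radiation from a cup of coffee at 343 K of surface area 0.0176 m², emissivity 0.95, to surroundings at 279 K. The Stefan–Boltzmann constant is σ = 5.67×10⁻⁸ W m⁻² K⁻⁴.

Q = εσA(T⁴ − T_s⁴). T⁴ − T_s⁴ = (343)⁴ − (279)⁴ = 1.38×10^10 − 6.06×10^9 = 7.78×10^9 K⁴.
Q = 0.95 × 5.67×10⁻⁸ × 0.0176 × 7.78×10^9 = 7.38 W.

Q ≈ 7.38 W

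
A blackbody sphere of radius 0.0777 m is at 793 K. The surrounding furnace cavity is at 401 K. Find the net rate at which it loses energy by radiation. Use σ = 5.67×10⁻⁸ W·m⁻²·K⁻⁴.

Q ≈ 1590 W

A = 4πr² = 4π × (0.0777)² = 0.0759 m².
Q = σA(T⁴ − T_s⁴). T⁴ − T_s⁴ = (793)⁴ − (401)⁴ = 3.95×10^11 − 2.59×10^10 = 3.70×10^11 K⁴.
Q = 5.67×10⁻⁸ × 0.0759 × 3.70×10^11 = 1590 W.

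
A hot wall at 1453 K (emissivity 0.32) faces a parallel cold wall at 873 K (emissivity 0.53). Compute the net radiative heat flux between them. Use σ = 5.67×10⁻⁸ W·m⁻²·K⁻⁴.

q ≈ 54800 W/m²

For two large parallel gray plates, q = σ(T₁⁴ − T₂⁴) / (1/ε₁ + 1/ε₂ − 1).
1/ε₁ + 1/ε₂ − 1 = 1/0.32 + 1/0.53 − 1 = 4.012.
T₁⁴ − T₂⁴ = 4.46×10^12 − 5.81×10^11 = 3.88×10^12 K⁴.
q = 5.67×10⁻⁸ × 3.88×10^12 / 4.012 = 54800 W/m².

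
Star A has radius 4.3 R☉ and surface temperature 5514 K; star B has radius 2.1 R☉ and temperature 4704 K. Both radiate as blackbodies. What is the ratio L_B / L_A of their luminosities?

L = 4πR²σT⁴ ∝ R²T⁴, so L_B/L_A = (2.1/4.3)² × (4704/5514)⁴ = 0.239 × 0.530 = 0.126.

L_B/L_A ≈ 0.126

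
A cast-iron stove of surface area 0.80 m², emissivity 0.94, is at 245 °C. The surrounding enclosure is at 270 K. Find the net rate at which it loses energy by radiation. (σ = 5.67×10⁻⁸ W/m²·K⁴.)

Q ≈ 2840 W

Convert: 245 °C = 518 K.
Q = εσA(T⁴ − T_s⁴). T⁴ − T_s⁴ = (518)⁴ − (270)⁴ = 7.20×10^10 − 5.31×10^9 = 6.67×10^10 K⁴.
Q = 0.94 × 5.67×10⁻⁸ × 0.800 × 6.67×10^10 = 2840 W.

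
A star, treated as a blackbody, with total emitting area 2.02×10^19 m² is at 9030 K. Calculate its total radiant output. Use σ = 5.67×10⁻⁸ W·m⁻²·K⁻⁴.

P = σAT⁴ = 5.67×10⁻⁸ × 2.02×10^19 × (9030)⁴ = 5.67×10⁻⁸ × 2.02×10^19 × 6.65×10^15.
P = 7.62×10^27 W.

P ≈ 7.62×10^27 W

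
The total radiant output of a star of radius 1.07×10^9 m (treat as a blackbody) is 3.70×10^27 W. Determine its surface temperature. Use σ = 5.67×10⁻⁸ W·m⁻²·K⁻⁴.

A = 4πr² = 4π × (1.07×10^9)² = 1.44×10^19 m².
From P = σAT⁴, T = (P / σA)^(1/4) = (3.70×10^27 / (5.67×10⁻⁸ × 1.44×10^19))^(1/4).
T = (4.54×10^15)^(1/4) = 8210 K.

T ≈ 8210 K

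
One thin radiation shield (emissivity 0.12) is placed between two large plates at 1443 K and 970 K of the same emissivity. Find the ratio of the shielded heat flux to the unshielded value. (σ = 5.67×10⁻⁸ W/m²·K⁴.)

With N identical shields there are N+1 = 2 gaps in series, each with the same radiative resistance, so the flux falls to 1/(N+1) of its unshielded value.

ratio ≈ 0.500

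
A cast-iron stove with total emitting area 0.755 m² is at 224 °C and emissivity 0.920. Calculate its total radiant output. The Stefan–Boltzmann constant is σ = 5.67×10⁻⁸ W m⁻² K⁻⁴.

224 °C = 497 K.
P = εσAT⁴ = 0.920 × 5.67×10⁻⁸ × 0.755 × (497)⁴ = 0.920 × 5.67×10⁻⁸ × 0.755 × 6.10×10^10.
P = 2400 W.

P ≈ 2400 W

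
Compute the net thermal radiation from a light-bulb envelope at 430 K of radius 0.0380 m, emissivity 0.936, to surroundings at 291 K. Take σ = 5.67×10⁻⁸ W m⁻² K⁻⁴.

A = 4πr² = 4π × (0.0380)² = 0.0181 m².
Q = εσA(T⁴ − T_s⁴). T⁴ − T_s⁴ = (430)⁴ − (291)⁴ = 3.42×10^10 − 7.17×10^9 = 2.70×10^10 K⁴.
Q = 0.936 × 5.67×10⁻⁸ × 0.0181 × 2.70×10^10 = 26.0 W.

Q ≈ 26.0 W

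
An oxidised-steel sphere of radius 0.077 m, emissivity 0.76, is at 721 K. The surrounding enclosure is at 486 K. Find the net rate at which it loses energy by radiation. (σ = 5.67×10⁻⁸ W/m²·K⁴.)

Q ≈ 689 W

A = 4πr² = 4π × (0.077)² = 0.0745 m².
Q = εσA(T⁴ − T_s⁴). T⁴ − T_s⁴ = (721)⁴ − (486)⁴ = 2.70×10^11 − 5.58×10^10 = 2.14×10^11 K⁴.
Q = 0.76 × 5.67×10⁻⁸ × 0.0745 × 2.14×10^11 = 689 W.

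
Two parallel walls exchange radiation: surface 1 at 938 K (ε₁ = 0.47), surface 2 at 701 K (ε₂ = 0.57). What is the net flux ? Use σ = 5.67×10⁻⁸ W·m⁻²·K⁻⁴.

For two large parallel gray plates, q = σ(T₁⁴ − T₂⁴) / (1/ε₁ + 1/ε₂ − 1).
1/ε₁ + 1/ε₂ − 1 = 1/0.47 + 1/0.57 − 1 = 2.882.
T₁⁴ − T₂⁴ = 7.74×10^11 − 2.41×10^11 = 5.33×10^11 K⁴.
q = 5.67×10⁻⁸ × 5.33×10^11 / 2.882 = 10500 W/m².

q ≈ 10500 W/m²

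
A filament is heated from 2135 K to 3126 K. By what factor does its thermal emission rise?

P ∝ T⁴, so the ratio is (3126/2135)⁴ = (1.464)⁴ = 4.60.

ratio ≈ 4.60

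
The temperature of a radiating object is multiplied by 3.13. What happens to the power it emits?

P ∝ T⁴, so the power scales as (3.13)⁴ = 96.0.

factor ≈ 96.0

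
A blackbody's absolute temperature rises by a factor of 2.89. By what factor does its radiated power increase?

factor ≈ 69.8

P ∝ T⁴, so the power scales as (2.89)⁴ = 69.8.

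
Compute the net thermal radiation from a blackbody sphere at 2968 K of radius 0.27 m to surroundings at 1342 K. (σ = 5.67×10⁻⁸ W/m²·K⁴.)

Q ≈ 3.86×10^6 W

A = 4πr² = 4π × (0.27)² = 0.916 m².
Q = σA(T⁴ − T_s⁴). T⁴ − T_s⁴ = (2968)⁴ − (1342)⁴ = 7.76×10^13 − 3.24×10^12 = 7.44×10^13 K⁴.
Q = 5.67×10⁻⁸ × 0.916 × 7.44×10^13 = 3.86×10^6 W.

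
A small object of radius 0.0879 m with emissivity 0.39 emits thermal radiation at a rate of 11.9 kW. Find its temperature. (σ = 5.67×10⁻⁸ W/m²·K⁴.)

A = 4πr² = 4π × (0.0879)² = 0.0971 m².
From P = εσAT⁴, T = (P / εσA)^(1/4) = (11900 / (0.39 × 5.67×10⁻⁸ × 0.0971))^(1/4).
T = (5.54×10^12)^(1/4) = 1530 K.

T ≈ 1530 K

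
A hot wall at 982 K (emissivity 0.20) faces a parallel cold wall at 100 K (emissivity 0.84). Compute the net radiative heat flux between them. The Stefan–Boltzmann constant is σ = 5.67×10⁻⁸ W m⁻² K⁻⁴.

q ≈ 10200 W/m²

For two large parallel gray plates, q = σ(T₁⁴ − T₂⁴) / (1/ε₁ + 1/ε₂ − 1).
1/ε₁ + 1/ε₂ − 1 = 1/0.20 + 1/0.84 − 1 = 5.190.
T₁⁴ − T₂⁴ = 9.30×10^11 − 1.00×10^8 = 9.30×10^11 K⁴.
q = 5.67×10⁻⁸ × 9.30×10^11 / 5.190 = 10200 W/m².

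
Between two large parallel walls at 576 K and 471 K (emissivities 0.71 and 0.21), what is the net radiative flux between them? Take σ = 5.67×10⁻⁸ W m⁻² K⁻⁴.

For two large parallel gray plates, q = σ(T₁⁴ − T₂⁴) / (1/ε₁ + 1/ε₂ − 1).
1/ε₁ + 1/ε₂ − 1 = 1/0.71 + 1/0.21 − 1 = 5.170.
T₁⁴ − T₂⁴ = 1.10×10^11 − 4.92×10^10 = 6.09×10^10 K⁴.
q = 5.67×10⁻⁸ × 6.09×10^10 / 5.170 = 667 W/m².

q ≈ 667 W/m²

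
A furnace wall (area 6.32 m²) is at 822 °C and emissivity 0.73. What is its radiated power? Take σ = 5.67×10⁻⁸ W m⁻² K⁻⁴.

822 °C = 1095 K.
P = εσAT⁴ = 0.73 × 5.67×10⁻⁸ × 6.32 × (1095)⁴ = 0.73 × 5.67×10⁻⁸ × 6.32 × 1.44×10^12.
P = 3.76×10^5 W.

P ≈ 3.76×10^5 W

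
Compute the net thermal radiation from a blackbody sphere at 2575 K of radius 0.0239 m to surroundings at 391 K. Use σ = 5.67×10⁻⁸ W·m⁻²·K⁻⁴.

A = 4πr² = 4π × (0.0239)² = 7.18×10^-3 m².
Q = σA(T⁴ − T_s⁴). T⁴ − T_s⁴ = (2575)⁴ − (391)⁴ = 4.40×10^13 − 2.34×10^10 = 4.39×10^13 K⁴.
Q = 5.67×10⁻⁸ × 7.18×10^-3 × 4.39×10^13 = 17900 W.

Q ≈ 17900 W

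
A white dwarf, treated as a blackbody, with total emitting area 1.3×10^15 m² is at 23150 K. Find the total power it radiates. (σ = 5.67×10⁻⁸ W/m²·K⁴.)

P ≈ 2.12×10^25 W

P = σAT⁴ = 5.67×10⁻⁸ × 1.30×10^15 × (23150)⁴ = 5.67×10⁻⁸ × 1.30×10^15 × 2.87×10^17.
P = 2.12×10^25 W.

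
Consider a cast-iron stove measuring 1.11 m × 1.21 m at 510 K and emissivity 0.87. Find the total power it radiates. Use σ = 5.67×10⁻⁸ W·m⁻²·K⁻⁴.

A = 1.11 × 1.21 = 1.34 m².
P = εσAT⁴ = 0.87 × 5.67×10⁻⁸ × 1.34 × (510)⁴ = 0.87 × 5.67×10⁻⁸ × 1.34 × 6.77×10^10.
P = 4480 W.

P ≈ 4480 W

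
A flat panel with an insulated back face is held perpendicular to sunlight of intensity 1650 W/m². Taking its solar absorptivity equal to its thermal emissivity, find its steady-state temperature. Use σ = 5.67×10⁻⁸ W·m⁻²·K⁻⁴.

Absorbed flux αS = emitted flux εσT⁴ (one radiating face); with α = ε, T = (S/σ)^(1/4).
T = (1650 / 5.67×10⁻⁸)^(1/4) = (2.91×10^10)^(1/4).
T = 413 K.

T ≈ 413 K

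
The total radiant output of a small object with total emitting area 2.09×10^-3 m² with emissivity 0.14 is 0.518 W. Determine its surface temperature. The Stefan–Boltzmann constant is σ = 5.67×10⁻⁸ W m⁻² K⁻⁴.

T ≈ 420 K

From P = εσAT⁴, T = (P / εσA)^(1/4) = (0.518 / (0.14 × 5.67×10⁻⁸ × 2.09×10^-3))^(1/4).
T = (3.12×10^10)^(1/4) = 420 K.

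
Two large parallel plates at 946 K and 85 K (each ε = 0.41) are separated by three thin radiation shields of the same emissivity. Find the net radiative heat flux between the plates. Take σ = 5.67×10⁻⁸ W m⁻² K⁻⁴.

Each of the 4 gaps contributes resistance (2/ε − 1) = 2/0.41 − 1 = 3.878; total = 15.51.
q = σ(T₁⁴ − T₂⁴) / 15.51 = 5.67×10⁻⁸ × 8.01×10^11 / 15.51 = 2930 W/m².

q ≈ 2930 W/m²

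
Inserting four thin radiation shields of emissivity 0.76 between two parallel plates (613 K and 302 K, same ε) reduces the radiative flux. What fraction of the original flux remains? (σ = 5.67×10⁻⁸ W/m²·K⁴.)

ratio ≈ 0.200

With N identical shields there are N+1 = 5 gaps in series, each with the same radiative resistance, so the flux falls to 1/(N+1) of its unshielded value.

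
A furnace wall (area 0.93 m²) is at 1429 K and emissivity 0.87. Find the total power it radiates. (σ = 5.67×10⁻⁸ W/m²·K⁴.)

P = εσAT⁴ = 0.87 × 5.67×10⁻⁸ × 0.930 × (1429)⁴ = 0.87 × 5.67×10⁻⁸ × 0.930 × 4.17×10^12.
P = 1.91×10^5 W.

P ≈ 1.91×10^5 W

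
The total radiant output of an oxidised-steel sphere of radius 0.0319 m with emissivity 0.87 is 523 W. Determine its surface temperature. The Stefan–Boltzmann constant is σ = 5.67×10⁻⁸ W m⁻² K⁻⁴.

T ≈ 954 K

A = 4πr² = 4π × (0.0319)² = 0.0128 m².
From P = εσAT⁴, T = (P / εσA)^(1/4) = (523 / (0.87 × 5.67×10⁻⁸ × 0.0128))^(1/4).
T = (8.29×10^11)^(1/4) = 954 K.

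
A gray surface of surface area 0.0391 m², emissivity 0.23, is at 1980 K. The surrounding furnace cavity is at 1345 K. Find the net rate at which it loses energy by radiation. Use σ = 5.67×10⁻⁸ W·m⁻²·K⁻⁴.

Q = εσA(T⁴ − T_s⁴). T⁴ − T_s⁴ = (1980)⁴ − (1345)⁴ = 1.54×10^13 − 3.27×10^12 = 1.21×10^13 K⁴.
Q = 0.23 × 5.67×10⁻⁸ × 0.0391 × 1.21×10^13 = 6170 W.

Q ≈ 6170 W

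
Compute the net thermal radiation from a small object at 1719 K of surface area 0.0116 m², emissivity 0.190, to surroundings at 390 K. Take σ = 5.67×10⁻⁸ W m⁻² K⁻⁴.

Q = εσA(T⁴ − T_s⁴). T⁴ − T_s⁴ = (1719)⁴ − (390)⁴ = 8.73×10^12 − 2.31×10^10 = 8.71×10^12 K⁴.
Q = 0.190 × 5.67×10⁻⁸ × 0.0116 × 8.71×10^12 = 1090 W.

Q ≈ 1090 W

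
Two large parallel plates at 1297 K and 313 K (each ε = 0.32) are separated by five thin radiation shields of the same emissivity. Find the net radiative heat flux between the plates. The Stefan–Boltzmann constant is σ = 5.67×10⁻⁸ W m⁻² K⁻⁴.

q ≈ 5080 W/m²

Each of the 6 gaps contributes resistance (2/ε − 1) = 2/0.32 − 1 = 5.250; total = 31.50.
q = σ(T₁⁴ − T₂⁴) / 31.50 = 5.67×10⁻⁸ × 2.82×10^12 / 31.50 = 5080 W/m².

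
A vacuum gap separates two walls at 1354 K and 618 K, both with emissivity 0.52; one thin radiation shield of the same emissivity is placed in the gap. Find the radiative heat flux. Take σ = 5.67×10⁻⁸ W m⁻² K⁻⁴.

Each of the 2 gaps contributes resistance (2/ε − 1) = 2/0.52 − 1 = 2.846; total = 5.692.
q = σ(T₁⁴ − T₂⁴) / 5.692 = 5.67×10⁻⁸ × 3.22×10^12 / 5.692 = 32000 W/m².

q ≈ 32000 W/m²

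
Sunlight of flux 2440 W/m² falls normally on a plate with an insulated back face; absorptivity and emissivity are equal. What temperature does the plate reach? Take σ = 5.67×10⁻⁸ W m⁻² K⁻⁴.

Absorbed flux αS = emitted flux εσT⁴ (one radiating face); with α = ε, T = (S/σ)^(1/4).
T = (2440 / 5.67×10⁻⁸)^(1/4) = (4.30×10^10)^(1/4).
T = 455 K.

T ≈ 455 K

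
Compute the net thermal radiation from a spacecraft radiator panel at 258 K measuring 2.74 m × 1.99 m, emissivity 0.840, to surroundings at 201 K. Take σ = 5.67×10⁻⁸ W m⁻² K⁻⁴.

Q ≈ 727 W

A = 2.74 × 1.99 = 5.45 m².
Q = εσA(T⁴ − T_s⁴). T⁴ − T_s⁴ = (258)⁴ − (201)⁴ = 4.43×10^9 − 1.63×10^9 = 2.80×10^9 K⁴.
Q = 0.840 × 5.67×10⁻⁸ × 5.45 × 2.80×10^9 = 727 W.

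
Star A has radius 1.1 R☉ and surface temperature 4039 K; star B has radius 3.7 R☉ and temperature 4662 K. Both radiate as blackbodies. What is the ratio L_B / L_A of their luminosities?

L = 4πR²σT⁴ ∝ R²T⁴, so L_B/L_A = (3.7/1.1)² × (4662/4039)⁴ = 11.3 × 1.77 = 20.1.

L_B/L_A ≈ 20.1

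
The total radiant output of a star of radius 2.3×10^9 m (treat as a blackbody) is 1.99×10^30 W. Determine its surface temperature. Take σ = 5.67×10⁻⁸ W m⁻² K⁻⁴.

A = 4πr² = 4π × (2.3×10^9)² = 6.65×10^19 m².
From P = σAT⁴, T = (P / σA)^(1/4) = (1.99×10^30 / (5.67×10⁻⁸ × 6.65×10^19))^(1/4).
T = (5.28×10^17)^(1/4) = 27000 K.

T ≈ 27000 K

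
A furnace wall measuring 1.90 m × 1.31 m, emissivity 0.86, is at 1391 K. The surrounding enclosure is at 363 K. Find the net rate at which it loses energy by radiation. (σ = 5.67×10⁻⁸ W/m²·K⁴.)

A = 1.90 × 1.31 = 2.49 m².
Q = εσA(T⁴ − T_s⁴). T⁴ − T_s⁴ = (1391)⁴ − (363)⁴ = 3.74×10^12 − 1.74×10^10 = 3.73×10^12 K⁴.
Q = 0.86 × 5.67×10⁻⁸ × 2.49 × 3.73×10^12 = 4.52×10^5 W.

Q ≈ 4.52×10^5 W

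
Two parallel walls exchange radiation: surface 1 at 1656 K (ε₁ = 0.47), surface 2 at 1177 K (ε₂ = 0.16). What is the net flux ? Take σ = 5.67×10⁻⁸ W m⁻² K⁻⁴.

q ≈ 43000 W/m²

For two large parallel gray plates, q = σ(T₁⁴ − T₂⁴) / (1/ε₁ + 1/ε₂ − 1).
1/ε₁ + 1/ε₂ − 1 = 1/0.47 + 1/0.16 − 1 = 7.378.
T₁⁴ − T₂⁴ = 7.52×10^12 − 1.92×10^12 = 5.60×10^12 K⁴.
q = 5.67×10⁻⁸ × 5.60×10^12 / 7.378 = 43000 W/m².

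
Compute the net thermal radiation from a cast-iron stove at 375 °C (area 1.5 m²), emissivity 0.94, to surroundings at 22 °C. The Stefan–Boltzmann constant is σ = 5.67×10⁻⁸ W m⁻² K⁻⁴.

Q ≈ 13500 W

Convert: 375 °C = 648 K; 22 °C = 295 K.
Q = εσA(T⁴ − T_s⁴). T⁴ − T_s⁴ = (648)⁴ − (295)⁴ = 1.76×10^11 − 7.57×10^9 = 1.69×10^11 K⁴.
Q = 0.94 × 5.67×10⁻⁸ × 1.50 × 1.69×10^11 = 13500 W.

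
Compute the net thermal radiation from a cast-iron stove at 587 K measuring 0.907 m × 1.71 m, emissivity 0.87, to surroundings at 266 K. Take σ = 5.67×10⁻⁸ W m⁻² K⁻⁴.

A = 0.907 × 1.71 = 1.55 m².
Q = εσA(T⁴ − T_s⁴). T⁴ − T_s⁴ = (587)⁴ − (266)⁴ = 1.19×10^11 − 5.01×10^9 = 1.14×10^11 K⁴.
Q = 0.87 × 5.67×10⁻⁸ × 1.55 × 1.14×10^11 = 8700 W.

Q ≈ 8700 W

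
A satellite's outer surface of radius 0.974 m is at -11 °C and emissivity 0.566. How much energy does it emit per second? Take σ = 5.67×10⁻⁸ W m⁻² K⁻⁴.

P ≈ 1800 W

A = 4πr² = 4π × (0.974)² = 11.9 m².
-11 °C = 262 K.
P = εσAT⁴ = 0.566 × 5.67×10⁻⁸ × 11.9 × (262)⁴ = 0.566 × 5.67×10⁻⁸ × 11.9 × 4.71×10^9.
P = 1800 W.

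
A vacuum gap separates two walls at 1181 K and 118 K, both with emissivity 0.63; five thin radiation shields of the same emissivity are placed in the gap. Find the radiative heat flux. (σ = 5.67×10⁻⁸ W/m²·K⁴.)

q ≈ 8450 W/m²

Each of the 6 gaps contributes resistance (2/ε − 1) = 2/0.63 − 1 = 2.175; total = 13.05.
q = σ(T₁⁴ − T₂⁴) / 13.05 = 5.67×10⁻⁸ × 1.95×10^12 / 13.05 = 8450 W/m².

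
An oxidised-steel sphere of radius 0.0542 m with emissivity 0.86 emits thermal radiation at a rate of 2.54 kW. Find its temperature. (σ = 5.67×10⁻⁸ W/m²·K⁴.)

T ≈ 1090 K

A = 4πr² = 4π × (0.0542)² = 0.0369 m².
From P = εσAT⁴, T = (P / εσA)^(1/4) = (2540 / (0.86 × 5.67×10⁻⁸ × 0.0369))^(1/4).
T = (1.41×10^12)^(1/4) = 1090 K.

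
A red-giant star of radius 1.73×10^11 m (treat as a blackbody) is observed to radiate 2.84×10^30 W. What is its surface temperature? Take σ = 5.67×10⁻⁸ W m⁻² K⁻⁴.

A = 4πr² = 4π × (1.73×10^11)² = 3.76×10^23 m².
From P = σAT⁴, T = (P / σA)^(1/4) = (2.84×10^30 / (5.67×10⁻⁸ × 3.76×10^23))^(1/4).
T = (1.33×10^14)^(1/4) = 3400 K.

T ≈ 3400 K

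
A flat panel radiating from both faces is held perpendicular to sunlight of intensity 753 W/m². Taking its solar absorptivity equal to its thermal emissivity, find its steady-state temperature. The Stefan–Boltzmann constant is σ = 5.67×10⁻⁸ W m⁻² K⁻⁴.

T ≈ 285 K

Absorbed flux αS = emitted flux 2εσT⁴ per unit area; with α = ε this gives T = (S/2σ)^(1/4).
T = (753 / (2 × 5.67×10⁻⁸))^(1/4) = (6.64×10^9)^(1/4).
T = 285 K.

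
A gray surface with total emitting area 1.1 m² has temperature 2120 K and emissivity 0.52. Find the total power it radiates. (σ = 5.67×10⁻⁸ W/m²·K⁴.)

P ≈ 6.55×10^5 W

Stefan–Boltzmann: P = εσAT⁴ = 0.52 × 5.67×10⁻⁸ × 1.10 × (2120)⁴ = 0.52 × 5.67×10⁻⁸ × 1.10 × 2.02×10^13.
P = 6.55×10^5 W.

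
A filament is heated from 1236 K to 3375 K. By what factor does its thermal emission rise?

P ∝ T⁴, so the ratio is (3375/1236)⁴ = (2.731)⁴ = 55.6.

ratio ≈ 55.6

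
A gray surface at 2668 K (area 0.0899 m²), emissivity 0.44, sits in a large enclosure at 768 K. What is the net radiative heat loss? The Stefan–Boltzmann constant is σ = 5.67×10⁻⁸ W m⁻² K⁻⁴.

Q ≈ 1.13×10^5 W

Q = εσA(T⁴ − T_s⁴). T⁴ − T_s⁴ = (2668)⁴ − (768)⁴ = 5.07×10^13 − 3.48×10^11 = 5.03×10^13 K⁴.
Q = 0.44 × 5.67×10⁻⁸ × 0.0899 × 5.03×10^13 = 1.13×10^5 W.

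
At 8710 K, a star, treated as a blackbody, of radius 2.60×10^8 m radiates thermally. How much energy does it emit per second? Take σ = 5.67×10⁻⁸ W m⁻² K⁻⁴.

P ≈ 2.77×10^26 W

A = 4πr² = 4π × (2.60×10^8)² = 8.49×10^17 m².
P = σAT⁴ = 5.67×10⁻⁸ × 8.49×10^17 × (8710)⁴ = 5.67×10⁻⁸ × 8.49×10^17 × 5.76×10^15.
P = 2.77×10^26 W.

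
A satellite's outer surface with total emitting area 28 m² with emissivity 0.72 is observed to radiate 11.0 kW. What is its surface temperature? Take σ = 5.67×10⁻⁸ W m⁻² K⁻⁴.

From P = εσAT⁴, T = (P / εσA)^(1/4) = (11000 / (0.72 × 5.67×10⁻⁸ × 28.0))^(1/4).
T = (9.62×10^9)^(1/4) = 313 K.

T ≈ 313 K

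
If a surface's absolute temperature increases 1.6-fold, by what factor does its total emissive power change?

factor ≈ 6.55

P ∝ T⁴, so the power scales as (1.6)⁴ = 6.55.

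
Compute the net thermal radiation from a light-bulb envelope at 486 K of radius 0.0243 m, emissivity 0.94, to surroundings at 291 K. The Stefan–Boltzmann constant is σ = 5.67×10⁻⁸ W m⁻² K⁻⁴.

Q ≈ 19.2 W

A = 4πr² = 4π × (0.0243)² = 7.42×10^-3 m².
Q = εσA(T⁴ − T_s⁴). T⁴ − T_s⁴ = (486)⁴ − (291)⁴ = 5.58×10^10 − 7.17×10^9 = 4.86×10^10 K⁴.
Q = 0.94 × 5.67×10⁻⁸ × 7.42×10^-3 × 4.86×10^10 = 19.2 W.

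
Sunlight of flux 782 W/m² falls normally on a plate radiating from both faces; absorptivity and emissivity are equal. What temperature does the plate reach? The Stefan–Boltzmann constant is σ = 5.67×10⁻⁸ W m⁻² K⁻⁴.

T ≈ 288 K

Absorbed flux αS = emitted flux 2εσT⁴ per unit area; with α = ε this gives T = (S/2σ)^(1/4).
T = (782 / (2 × 5.67×10⁻⁸))^(1/4) = (6.90×10^9)^(1/4).
T = 288 K.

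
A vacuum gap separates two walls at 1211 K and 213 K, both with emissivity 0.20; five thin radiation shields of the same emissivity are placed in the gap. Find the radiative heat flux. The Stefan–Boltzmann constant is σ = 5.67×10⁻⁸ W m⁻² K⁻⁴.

q ≈ 2260 W/m²

Each of the 6 gaps contributes resistance (2/ε − 1) = 2/0.20 − 1 = 9.000; total = 54.00.
q = σ(T₁⁴ − T₂⁴) / 54.00 = 5.67×10⁻⁸ × 2.15×10^12 / 54.00 = 2260 W/m².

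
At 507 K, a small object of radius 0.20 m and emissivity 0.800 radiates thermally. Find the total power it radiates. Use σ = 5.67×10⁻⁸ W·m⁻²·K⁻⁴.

A = 4πr² = 4π × (0.20)² = 0.503 m².
P = εσAT⁴ = 0.800 × 5.67×10⁻⁸ × 0.503 × (507)⁴ = 0.800 × 5.67×10⁻⁸ × 0.503 × 6.61×10^10.
P = 1510 W.

P ≈ 1510 W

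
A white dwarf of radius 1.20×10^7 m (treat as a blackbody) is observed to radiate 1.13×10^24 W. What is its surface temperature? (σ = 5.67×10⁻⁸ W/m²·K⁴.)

T ≈ 10200 K

A = 4πr² = 4π × (1.20×10^7)² = 1.81×10^15 m².
From P = σAT⁴, T = (P / σA)^(1/4) = (1.13×10^24 / (5.67×10⁻⁸ × 1.81×10^15))^(1/4).
T = (1.10×10^16)^(1/4) = 10200 K.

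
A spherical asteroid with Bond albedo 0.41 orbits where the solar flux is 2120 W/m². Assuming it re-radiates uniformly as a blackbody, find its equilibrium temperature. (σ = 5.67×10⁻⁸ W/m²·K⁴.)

T ≈ 273 K

Power absorbed = (1−a)S·πR²; power emitted = 4πR²σT⁴. Equating and cancelling πR²:
T = ((1−a)S / 4σ)^(1/4) = (1250 / (4 × 5.67×10⁻⁸))^(1/4) = (5.51×10^9)^(1/4).
T = 273 K.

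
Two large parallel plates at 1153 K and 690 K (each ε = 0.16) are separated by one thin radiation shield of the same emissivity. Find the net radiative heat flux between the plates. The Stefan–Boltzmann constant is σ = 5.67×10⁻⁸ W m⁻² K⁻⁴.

Each of the 2 gaps contributes resistance (2/ε − 1) = 2/0.16 − 1 = 11.50; total = 23.00.
q = σ(T₁⁴ − T₂⁴) / 23.00 = 5.67×10⁻⁸ × 1.54×10^12 / 23.00 = 3800 W/m².

q ≈ 3800 W/m²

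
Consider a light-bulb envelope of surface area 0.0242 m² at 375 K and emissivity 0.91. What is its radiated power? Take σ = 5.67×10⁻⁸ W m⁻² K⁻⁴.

P ≈ 24.7 W

Stefan–Boltzmann: P = εσAT⁴ = 0.91 × 5.67×10⁻⁸ × 0.0242 × (375)⁴ = 0.91 × 5.67×10⁻⁸ × 0.0242 × 1.98×10^10.
P = 24.7 W.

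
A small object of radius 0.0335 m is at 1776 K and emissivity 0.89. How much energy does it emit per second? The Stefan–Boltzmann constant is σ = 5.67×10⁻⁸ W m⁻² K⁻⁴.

A = 4πr² = 4π × (0.0335)² = 0.0141 m².
P = εσAT⁴ = 0.89 × 5.67×10⁻⁸ × 0.0141 × (1776)⁴ = 0.89 × 5.67×10⁻⁸ × 0.0141 × 9.95×10^12.
P = 7080 W.

P ≈ 7080 W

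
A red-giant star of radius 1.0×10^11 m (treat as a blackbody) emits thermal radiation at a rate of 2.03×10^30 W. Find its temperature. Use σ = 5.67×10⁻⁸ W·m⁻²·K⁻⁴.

T ≈ 4110 K

A = 4πr² = 4π × (1.0×10^11)² = 1.26×10^23 m².
From P = σAT⁴, T = (P / σA)^(1/4) = (2.03×10^30 / (5.67×10⁻⁸ × 1.26×10^23))^(1/4).
T = (2.85×10^14)^(1/4) = 4110 K.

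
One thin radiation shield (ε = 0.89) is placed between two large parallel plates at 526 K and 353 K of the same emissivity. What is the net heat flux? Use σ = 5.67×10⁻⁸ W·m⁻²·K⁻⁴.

Each of the 2 gaps contributes resistance (2/ε − 1) = 2/0.89 − 1 = 1.247; total = 2.494.
q = σ(T₁⁴ − T₂⁴) / 2.494 = 5.67×10⁻⁸ × 6.10×10^10 / 2.494 = 1390 W/m².

q ≈ 1390 W/m²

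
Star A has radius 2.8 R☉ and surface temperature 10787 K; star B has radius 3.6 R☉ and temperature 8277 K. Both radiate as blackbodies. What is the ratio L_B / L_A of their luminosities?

L_B/L_A ≈ 0.573

L = 4πR²σT⁴ ∝ R²T⁴, so L_B/L_A = (3.6/2.8)² × (8277/10787)⁴ = 1.65 × 0.347 = 0.573.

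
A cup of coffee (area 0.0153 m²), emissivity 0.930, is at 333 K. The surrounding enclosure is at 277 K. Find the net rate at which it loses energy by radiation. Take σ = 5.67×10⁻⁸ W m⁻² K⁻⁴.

Q = εσA(T⁴ − T_s⁴). T⁴ − T_s⁴ = (333)⁴ − (277)⁴ = 1.23×10^10 − 5.89×10^9 = 6.41×10^9 K⁴.
Q = 0.930 × 5.67×10⁻⁸ × 0.0153 × 6.41×10^9 = 5.17 W.

Q ≈ 5.17 W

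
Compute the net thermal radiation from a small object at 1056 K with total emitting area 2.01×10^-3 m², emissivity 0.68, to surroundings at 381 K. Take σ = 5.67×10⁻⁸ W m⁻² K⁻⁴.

Q = εσA(T⁴ − T_s⁴). T⁴ − T_s⁴ = (1056)⁴ − (381)⁴ = 1.24×10^12 − 2.11×10^10 = 1.22×10^12 K⁴.
Q = 0.68 × 5.67×10⁻⁸ × 2.01×10^-3 × 1.22×10^12 = 94.7 W.

Q ≈ 94.7 W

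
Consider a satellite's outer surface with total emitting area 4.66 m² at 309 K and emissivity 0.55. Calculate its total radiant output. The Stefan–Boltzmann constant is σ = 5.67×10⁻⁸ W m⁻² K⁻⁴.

Stefan–Boltzmann: P = εσAT⁴ = 0.55 × 5.67×10⁻⁸ × 4.66 × (309)⁴ = 0.55 × 5.67×10⁻⁸ × 4.66 × 9.12×10^9.
P = 1320 W.

P ≈ 1320 W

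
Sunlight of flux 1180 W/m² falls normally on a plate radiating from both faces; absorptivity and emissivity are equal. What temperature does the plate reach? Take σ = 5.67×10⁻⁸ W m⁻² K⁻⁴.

T ≈ 319 K

Absorbed flux αS = emitted flux 2εσT⁴ per unit area; with α = ε this gives T = (S/2σ)^(1/4).
T = (1180 / (2 × 5.67×10⁻⁸))^(1/4) = (1.04×10^10)^(1/4).
T = 319 K.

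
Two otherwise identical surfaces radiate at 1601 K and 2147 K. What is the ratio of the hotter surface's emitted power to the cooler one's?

ratio ≈ 3.23

P ∝ T⁴, so the ratio is (2147/1601)⁴ = (1.341)⁴ = 3.23.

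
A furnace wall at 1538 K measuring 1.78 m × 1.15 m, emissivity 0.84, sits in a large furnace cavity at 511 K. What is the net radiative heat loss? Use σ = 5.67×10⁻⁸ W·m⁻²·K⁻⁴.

Q ≈ 5.39×10^5 W

A = 1.78 × 1.15 = 2.05 m².
Q = εσA(T⁴ − T_s⁴). T⁴ − T_s⁴ = (1538)⁴ − (511)⁴ = 5.60×10^12 − 6.82×10^10 = 5.53×10^12 K⁴.
Q = 0.84 × 5.67×10⁻⁸ × 2.05 × 5.53×10^12 = 5.39×10^5 W.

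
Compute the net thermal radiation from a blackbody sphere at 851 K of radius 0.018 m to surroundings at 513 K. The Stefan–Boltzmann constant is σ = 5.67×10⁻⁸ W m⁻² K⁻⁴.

A = 4πr² = 4π × (0.018)² = 4.07×10^-3 m².
Q = σA(T⁴ − T_s⁴). T⁴ − T_s⁴ = (851)⁴ − (513)⁴ = 5.24×10^11 − 6.93×10^10 = 4.55×10^11 K⁴.
Q = 5.67×10⁻⁸ × 4.07×10^-3 × 4.55×10^11 = 105 W.

Q ≈ 105 W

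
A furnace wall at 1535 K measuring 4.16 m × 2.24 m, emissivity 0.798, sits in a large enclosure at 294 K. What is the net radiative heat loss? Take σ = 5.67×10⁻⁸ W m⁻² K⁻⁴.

Q ≈ 2.34×10^6 W

A = 4.16 × 2.24 = 9.32 m².
Q = εσA(T⁴ − T_s⁴). T⁴ − T_s⁴ = (1535)⁴ − (294)⁴ = 5.55×10^12 − 7.47×10^9 = 5.54×10^12 K⁴.
Q = 0.798 × 5.67×10⁻⁸ × 9.32 × 5.54×10^12 = 2.34×10^6 W.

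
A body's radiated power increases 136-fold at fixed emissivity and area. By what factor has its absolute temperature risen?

factor ≈ 3.41

P ∝ T⁴ ⇒ T ∝ P^(1/4), so T scales by (136)^(1/4) = 3.41.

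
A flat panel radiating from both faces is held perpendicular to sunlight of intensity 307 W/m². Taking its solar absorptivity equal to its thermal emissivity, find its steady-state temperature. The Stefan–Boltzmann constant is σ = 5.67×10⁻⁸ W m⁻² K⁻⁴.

Absorbed flux αS = emitted flux 2εσT⁴ per unit area; with α = ε this gives T = (S/2σ)^(1/4).
T = (307 / (2 × 5.67×10⁻⁸))^(1/4) = (2.71×10^9)^(1/4).
T = 228 K.

T ≈ 228 K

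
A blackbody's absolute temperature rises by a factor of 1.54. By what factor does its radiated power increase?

P ∝ T⁴, so the power scales as (1.54)⁴ = 5.62.

factor ≈ 5.62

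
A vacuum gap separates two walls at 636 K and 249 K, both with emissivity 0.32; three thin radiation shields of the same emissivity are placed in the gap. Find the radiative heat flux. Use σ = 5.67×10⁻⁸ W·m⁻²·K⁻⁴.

Each of the 4 gaps contributes resistance (2/ε − 1) = 2/0.32 − 1 = 5.250; total = 21.00.
q = σ(T₁⁴ − T₂⁴) / 21.00 = 5.67×10⁻⁸ × 1.60×10^11 / 21.00 = 431 W/m².

q ≈ 431 W/m²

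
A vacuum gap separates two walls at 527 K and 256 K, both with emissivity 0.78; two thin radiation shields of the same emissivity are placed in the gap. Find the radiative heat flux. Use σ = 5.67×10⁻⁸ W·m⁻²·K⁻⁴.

q ≈ 880 W/m²

Each of the 3 gaps contributes resistance (2/ε − 1) = 2/0.78 − 1 = 1.564; total = 4.692.
q = σ(T₁⁴ − T₂⁴) / 4.692 = 5.67×10⁻⁸ × 7.28×10^10 / 4.692 = 880 W/m².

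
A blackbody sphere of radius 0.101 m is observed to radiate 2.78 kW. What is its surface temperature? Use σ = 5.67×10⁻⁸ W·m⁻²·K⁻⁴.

A = 4πr² = 4π × (0.101)² = 0.128 m².
From P = σAT⁴, T = (P / σA)^(1/4) = (2780 / (5.67×10⁻⁸ × 0.128))^(1/4).
T = (3.82×10^11)^(1/4) = 786 K.

T ≈ 786 K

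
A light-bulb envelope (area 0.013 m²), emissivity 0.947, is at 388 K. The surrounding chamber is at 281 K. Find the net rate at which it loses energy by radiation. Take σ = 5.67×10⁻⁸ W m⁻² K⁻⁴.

Q = εσA(T⁴ − T_s⁴). T⁴ − T_s⁴ = (388)⁴ − (281)⁴ = 2.27×10^10 − 6.23×10^9 = 1.64×10^10 K⁴.
Q = 0.947 × 5.67×10⁻⁸ × 0.0130 × 1.64×10^10 = 11.5 W.

Q ≈ 11.5 W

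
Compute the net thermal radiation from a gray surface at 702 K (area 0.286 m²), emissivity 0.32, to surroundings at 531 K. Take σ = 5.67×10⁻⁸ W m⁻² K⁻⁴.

Q ≈ 848 W

Q = εσA(T⁴ − T_s⁴). T⁴ − T_s⁴ = (702)⁴ − (531)⁴ = 2.43×10^11 − 7.95×10^10 = 1.63×10^11 K⁴.
Q = 0.32 × 5.67×10⁻⁸ × 0.286 × 1.63×10^11 = 848 W.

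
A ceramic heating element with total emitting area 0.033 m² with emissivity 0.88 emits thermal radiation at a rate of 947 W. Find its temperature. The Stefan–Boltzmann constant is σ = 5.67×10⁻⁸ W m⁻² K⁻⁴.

From P = εσAT⁴, T = (P / εσA)^(1/4) = (947 / (0.88 × 5.67×10⁻⁸ × 0.0330))^(1/4).
T = (5.75×10^11)^(1/4) = 871 K.

T ≈ 871 K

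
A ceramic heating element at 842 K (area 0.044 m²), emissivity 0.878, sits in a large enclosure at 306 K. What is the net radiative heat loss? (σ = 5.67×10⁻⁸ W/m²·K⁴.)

Q = εσA(T⁴ − T_s⁴). T⁴ − T_s⁴ = (842)⁴ − (306)⁴ = 5.03×10^11 − 8.77×10^9 = 4.94×10^11 K⁴.
Q = 0.878 × 5.67×10⁻⁸ × 0.0440 × 4.94×10^11 = 1080 W.

Q ≈ 1080 W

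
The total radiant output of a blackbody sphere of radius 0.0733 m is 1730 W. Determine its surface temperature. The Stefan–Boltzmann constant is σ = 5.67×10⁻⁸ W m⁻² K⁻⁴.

T ≈ 820 K

A = 4πr² = 4π × (0.0733)² = 0.0675 m².
From P = σAT⁴, T = (P / σA)^(1/4) = (1730 / (5.67×10⁻⁸ × 0.0675))^(1/4).
T = (4.52×10^11)^(1/4) = 820 K.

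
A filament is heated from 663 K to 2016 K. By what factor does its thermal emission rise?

P ∝ T⁴, so the ratio is (2016/663)⁴ = (3.041)⁴ = 85.5.

ratio ≈ 85.5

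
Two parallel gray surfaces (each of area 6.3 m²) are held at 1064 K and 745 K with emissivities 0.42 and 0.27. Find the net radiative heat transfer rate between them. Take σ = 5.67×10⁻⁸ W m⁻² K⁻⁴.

For two large parallel gray plates, q = σ(T₁⁴ − T₂⁴) / (1/ε₁ + 1/ε₂ − 1).
1/ε₁ + 1/ε₂ − 1 = 1/0.42 + 1/0.27 − 1 = 5.085.
T₁⁴ − T₂⁴ = 1.28×10^12 − 3.08×10^11 = 9.74×10^11 K⁴.
q = 5.67×10⁻⁸ × 9.74×10^11 / 5.085 = 10900 W/m².
Q = q·A = 10900 × 6.3 = 68400 W.

Q ≈ 68400 W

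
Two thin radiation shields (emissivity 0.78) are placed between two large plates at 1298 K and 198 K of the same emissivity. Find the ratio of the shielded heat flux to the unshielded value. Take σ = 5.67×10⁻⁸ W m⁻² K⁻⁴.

With N identical shields there are N+1 = 3 gaps in series, each with the same radiative resistance, so the flux falls to 1/(N+1) of its unshielded value.

ratio ≈ 0.333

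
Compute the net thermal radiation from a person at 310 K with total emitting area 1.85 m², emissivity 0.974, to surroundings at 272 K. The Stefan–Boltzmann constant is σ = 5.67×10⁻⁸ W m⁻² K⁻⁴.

Q = εσA(T⁴ − T_s⁴). T⁴ − T_s⁴ = (310)⁴ − (272)⁴ = 9.24×10^9 − 5.47×10^9 = 3.76×10^9 K⁴.
Q = 0.974 × 5.67×10⁻⁸ × 1.85 × 3.76×10^9 = 384 W.

Q ≈ 384 W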